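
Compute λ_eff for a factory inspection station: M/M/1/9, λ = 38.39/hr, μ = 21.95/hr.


ρ = 1.7490; P_K = (1−ρ)ρ^9/(1−ρ^10) = 0.429842
λ_eff = λ(1 − P_K) = 38.39·(1 − 0.429842) = 38.39·0.570158 = 21.8884 /hr

Final: 21.8884 /hr


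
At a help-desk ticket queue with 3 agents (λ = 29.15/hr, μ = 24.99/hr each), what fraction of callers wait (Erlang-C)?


a = λ/μ = 1.1665; ρ = a/3 = 0.3888
P₀ = 0.304915 (from M/M/c formula)
C(c,a) = [a^c/(c!(1−ρ))]·P₀ = [1.58715/(6·0.6112)]·0.304915
= 0.43281·0.304915 = 0.131971

Final: 0.131971


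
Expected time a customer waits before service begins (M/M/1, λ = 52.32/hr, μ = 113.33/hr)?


ρ = 52.32/113.33 = 0.4617
Wq = ρ/(μ−λ) = 0.4617/(113.33 − 52.32) = 0.4617/61.01 = 0.007567 hr

Final: 0.007567 hr


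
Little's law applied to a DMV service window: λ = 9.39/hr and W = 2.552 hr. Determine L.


L = λW = 9.39·2.552 = 23.9633

Final: 23.9633


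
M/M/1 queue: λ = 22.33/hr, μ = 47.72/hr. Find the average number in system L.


ρ = λ/μ = 22.33/47.72 = 0.4679
L = ρ/(1−ρ) = 0.4679/(1 − 0.4679) = 0.4679/0.5321 = 0.8795

Final: 0.8795


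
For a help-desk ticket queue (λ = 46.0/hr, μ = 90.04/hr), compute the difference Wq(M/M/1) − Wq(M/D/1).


ρ = 46.0/90.04 = 0.5109
Wq(M/M/1) = ρ/(μ−λ) = 0.5109/44.04 = 0.01160 hr
Wq(M/D/1) = ρ/(2(μ−λ)) = 0.005800 hr
Savings = 0.01160 − 0.005800 = 0.005800 hr

Final: 0.005800 hr


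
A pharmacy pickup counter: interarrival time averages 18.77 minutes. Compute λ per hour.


λ = 1/(interarrival time) in consistent units.
1 hour = 60 min, so λ = 60/18.77 = 3.1966 per hour

Final: 3.1966 /hr


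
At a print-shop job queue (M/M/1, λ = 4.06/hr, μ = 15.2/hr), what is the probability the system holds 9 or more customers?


ρ = 4.06/15.2 = 0.2671
P(N ≥ n) = ρ^n = 0.2671^9 = 0.000006921

Final: 0.000006921


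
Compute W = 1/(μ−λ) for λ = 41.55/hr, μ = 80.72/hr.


W = 1/(μ−λ) = 1/(80.72 − 41.55) = 1/39.17 = 0.02553 hr

Final: 0.02553 hr


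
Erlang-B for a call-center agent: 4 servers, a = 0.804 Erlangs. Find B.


B(c,a) = (a^c/c!) / Σ_{k=0}^{c} a^k/k!
a^4/4! = 0.017411
Σ terms (k=0..4): 1.00000 + 0.80400 + 0.32321 + 0.08662 + 0.01741 = 2.231238
B = 0.017411/2.231238 = 0.007803

Final: 0.007803


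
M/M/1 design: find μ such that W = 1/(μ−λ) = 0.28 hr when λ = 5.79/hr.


W = 1/(μ−λ) ⇒ μ − λ = 1/W = 1/0.28 = 3.5714
μ = λ + 1/W = 5.79 + 3.5714 = 9.3614 per hr

Final: 9.3614 /hr


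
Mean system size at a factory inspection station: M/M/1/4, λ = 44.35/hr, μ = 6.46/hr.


ρ = 44.35/6.46 = 6.8653
L = ρ[1 − (K+1)ρ^K + Kρ^(K+1)] / [(1−ρ)(1−ρ^(K+1))]
Numerator: 6.8653·(1 − 5·2221.490318 + 4·15251.253186) = 342569.843239
Denominator: (-5.8653)·(-15250.253186) = 89447.692450
L = 342569.843239/89447.692450 = 3.8298

Final: 3.8298


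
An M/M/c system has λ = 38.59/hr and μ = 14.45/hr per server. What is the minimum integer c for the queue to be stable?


Stability requires cμ > λ ⇔ c > λ/μ.
λ/μ = 38.59/14.45 = 2.6706
Minimum integer c = ⌊2.6706⌋ + 1 = 3
Check: 3·14.45 = 43.35 > 38.59, while 2·14.45 = 28.90 ≤ 38.59

Final: 3 servers


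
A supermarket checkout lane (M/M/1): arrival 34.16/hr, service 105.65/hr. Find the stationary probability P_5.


ρ = 34.16/105.65 = 0.3233
P_n = (1−ρ)·ρ^n = (1 − 0.3233)·0.3233^5 = 0.6767·0.003534 = 0.002391

Final: 0.002391


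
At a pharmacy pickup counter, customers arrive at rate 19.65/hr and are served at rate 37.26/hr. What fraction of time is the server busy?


ρ = λ/μ = 19.65/37.26 = 0.5274

Final: 0.5274


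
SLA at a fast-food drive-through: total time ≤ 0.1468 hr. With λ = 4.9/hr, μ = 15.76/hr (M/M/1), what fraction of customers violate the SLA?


W ~ Exponential(μ−λ) for M/M/1.
μ − λ = 15.76 − 4.9 = 10.8600
P(W > t) = e^{−(μ−λ)t} = e^{−1.5942} = 0.203061

Final: 0.203061


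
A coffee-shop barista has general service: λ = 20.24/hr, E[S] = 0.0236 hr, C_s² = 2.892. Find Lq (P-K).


ρ = λ·E[S] = 20.24·0.0236 = 0.4777
Lq = ρ²(1+C_s²)/(2(1−ρ)) = 0.2282·(1+2.892)/(2·0.5223)
= 0.2282·3.8920/1.0447 = 0.85004

Final: 0.85004


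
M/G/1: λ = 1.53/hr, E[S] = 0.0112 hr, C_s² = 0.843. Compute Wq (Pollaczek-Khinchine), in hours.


ρ = λ·E[S] = 1.53·0.0112 = 0.01714
E[S²] = E[S]²(1+C_s²) = 0.0112²·(1+0.843) = 0.0002312
Wq = λ·E[S²]/(2(1−ρ)) = 1.53·0.0002312/(2·0.9829) = 0.0001799 hr

Final: 0.0001799 hr


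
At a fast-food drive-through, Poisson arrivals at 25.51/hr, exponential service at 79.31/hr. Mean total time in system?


W = 1/(μ−λ) = 1/(79.31 − 25.51) = 1/53.80 = 0.01859 hr

Final: 0.01859 hr


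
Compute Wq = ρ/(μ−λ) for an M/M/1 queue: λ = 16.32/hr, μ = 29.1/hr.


ρ = 16.32/29.1 = 0.5608
Wq = ρ/(μ−λ) = 0.5608/(29.1 − 16.32) = 0.5608/12.78 = 0.04388 hr

Final: 0.04388 hr


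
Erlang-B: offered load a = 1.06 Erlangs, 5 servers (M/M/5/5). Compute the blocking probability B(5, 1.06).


B(c,a) = (a^c/c!) / Σ_{k=0}^{c} a^k/k!
a^5/5! = 0.011152
Σ terms (k=0..5): 1.00000 + 1.06000 + 0.56180 + 0.19850 + 0.05260 + 0.01115 = 2.884058
B = 0.011152/2.884058 = 0.003867

Final: 0.003867


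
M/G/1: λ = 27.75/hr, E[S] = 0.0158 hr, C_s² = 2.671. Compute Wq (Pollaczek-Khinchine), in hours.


ρ = λ·E[S] = 27.75·0.0158 = 0.4385
E[S²] = E[S]²(1+C_s²) = 0.0158²·(1+2.671) = 0.0009164
Wq = λ·E[S²]/(2(1−ρ)) = 27.75·0.0009164/(2·0.5615) = 0.02264 hr

Final: 0.02264 hr


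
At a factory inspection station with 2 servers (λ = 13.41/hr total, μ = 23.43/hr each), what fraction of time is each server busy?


ρ = λ/(cμ) = 13.41/(2·23.43) = 13.41/46.86 = 0.2862

Final: 0.2862


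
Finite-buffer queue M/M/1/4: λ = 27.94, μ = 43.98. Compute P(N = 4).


ρ = λ/μ = 27.94/43.98 = 0.6353
P_K = (1−ρ)ρ^K/(1−ρ^(K+1)) = (0.3647·0.162886)/(1 − 0.103480)
= 0.059406/0.896520 = 0.066263

Final: 0.066263


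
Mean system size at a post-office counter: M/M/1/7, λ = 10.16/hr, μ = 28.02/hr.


ρ = 10.16/28.02 = 0.3626
L = ρ[1 − (K+1)ρ^K + Kρ^(K+1)] / [(1−ρ)(1−ρ^(K+1))]
Numerator: 0.3626·(1 − 8·0.0008241 + 7·0.0002988) = 0.360966
Denominator: (0.6374)·(0.999701) = 0.637211
L = 0.360966/0.637211 = 0.5665

Final: 0.5665


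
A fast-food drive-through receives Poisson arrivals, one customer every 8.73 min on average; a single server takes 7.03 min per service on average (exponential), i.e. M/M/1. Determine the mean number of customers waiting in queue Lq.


λ = 60/8.73 = 6.8729 /hr
μ = 60/7.03 = 8.5349 /hr
ρ = λ/μ = 6.8729/8.5349 = 0.8053
Lq = ρ²/(1−ρ) = 0.6485/0.1947 = 3.3300

Final: 3.3300


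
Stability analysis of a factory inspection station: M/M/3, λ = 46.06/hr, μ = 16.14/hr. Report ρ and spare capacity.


Total capacity cμ = 3·16.14 = 48.42/hr
ρ = λ/(cμ) = 46.06/48.42 = 0.9513
Stable ⇔ ρ < 1: YES
Spare capacity = cμ − λ = 48.42 − 46.06 = 2.36/hr

Final: ρ = 0.9513; stable; margin = 2.36/hr


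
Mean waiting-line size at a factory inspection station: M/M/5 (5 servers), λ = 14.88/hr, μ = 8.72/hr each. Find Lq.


a = λ/μ = 1.7064; ρ = a/5 = 0.3413
P₀ = 0.180935
Lq = P₀·a^c·ρ / (c!·(1−ρ)²) = 0.180935·14.46879·0.3413/(120·0.43391)
= 0.01716

Final: 0.01716


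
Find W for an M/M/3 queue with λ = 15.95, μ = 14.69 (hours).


a = 1.0858; ρ = 0.3619; P₀ = 0.332274
Lq = P₀·a^c·ρ/(c!(1−ρ)²) = 0.06301
Wq = Lq/λ = 0.06301/15.95 = 0.003951 hr
W = Wq + 1/μ = 0.003951 + 0.06807 = 0.07202 hr

Final: 0.07202 hr


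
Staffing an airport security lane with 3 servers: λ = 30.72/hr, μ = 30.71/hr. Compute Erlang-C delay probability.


a = λ/μ = 1.0003; ρ = a/3 = 0.3334
P₀ = 0.363513 (from M/M/c formula)
C(c,a) = [a^c/(c!(1−ρ))]·P₀ = [1.00098/(6·0.6666)]·0.363513
= 0.25029·0.363513 = 0.090982

Final: 0.090982


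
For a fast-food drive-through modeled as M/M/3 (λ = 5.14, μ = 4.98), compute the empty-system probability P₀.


a = λ/μ = 5.14/4.98 = 1.0321; ρ = a/c = 0.3440
Σ_{k=0}^{2} a^k/k! (terms k=0..2) = 1.00000 + 1.03213 + 0.53264 = 2.56477
Tail: a^3/(3!(1−ρ)) = 1.09952/(6·0.6560) = 0.27937
P₀ = 1/(2.56477 + 0.27937) = 1/2.84414 = 0.351600

Final: 0.351600


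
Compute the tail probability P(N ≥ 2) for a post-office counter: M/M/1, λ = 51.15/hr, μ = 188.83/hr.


ρ = 51.15/188.83 = 0.2709
P(N ≥ n) = ρ^n = 0.2709^2 = 0.073375

Final: 0.073375


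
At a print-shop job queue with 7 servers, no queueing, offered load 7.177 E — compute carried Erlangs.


B(7,7.177) = 0.259758 (Erlang-B)
Carried load = a(1 − B) = 7.177·(1 − 0.259758) = 7.177·0.740242 = 5.3127 E

Final: 5.3127 Erlangs


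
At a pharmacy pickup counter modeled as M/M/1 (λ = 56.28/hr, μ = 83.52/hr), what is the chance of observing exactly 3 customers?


ρ = 56.28/83.52 = 0.6739
P_n = (1−ρ)·ρ^n = (1 − 0.6739)·0.6739^3 = 0.3261·0.305978 = 0.099795

Final: 0.099795


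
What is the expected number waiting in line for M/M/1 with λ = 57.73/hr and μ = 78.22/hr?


ρ = 57.73/78.22 = 0.7380
Lq = ρ²/(1−ρ) = 0.5447/0.2620 = 2.0794

Final: 2.0794


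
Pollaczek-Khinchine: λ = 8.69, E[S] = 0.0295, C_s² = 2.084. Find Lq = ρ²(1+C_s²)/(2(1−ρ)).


ρ = λ·E[S] = 8.69·0.0295 = 0.2564
Lq = ρ²(1+C_s²)/(2(1−ρ)) = 0.06572·(1+2.084)/(2·0.7436)
= 0.06572·3.0840/1.4873 = 0.13627

Final: 0.13627


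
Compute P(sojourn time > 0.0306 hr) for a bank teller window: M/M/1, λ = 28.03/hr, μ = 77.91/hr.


W ~ Exponential(μ−λ) for M/M/1.
μ − λ = 77.91 − 28.03 = 49.8800
P(W > t) = e^{−(μ−λ)t} = e^{−1.5263} = 0.217332

Final: 0.217332


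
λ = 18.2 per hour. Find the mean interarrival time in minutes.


Mean interarrival time = 1/λ = 1/18.2 hour = 0.05495 hour
In minutes: 0.05495 × 60 = 3.2967 min

Final: 3.2967 min


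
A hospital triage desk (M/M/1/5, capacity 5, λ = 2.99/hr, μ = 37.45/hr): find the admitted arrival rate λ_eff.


ρ = 0.07984; P_K = (1−ρ)ρ^5/(1−ρ^6) = 0.000002985
λ_eff = λ(1 − P_K) = 2.99·(1 − 0.000002985) = 2.99·0.999997 = 2.9900 /hr

Final: 2.9900 /hr


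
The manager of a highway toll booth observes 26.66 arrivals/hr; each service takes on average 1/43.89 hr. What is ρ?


ρ = λ/μ = 26.66/43.89 = 0.6074

Final: 0.6074


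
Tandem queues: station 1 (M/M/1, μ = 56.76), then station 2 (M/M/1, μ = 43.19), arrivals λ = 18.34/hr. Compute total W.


Each node sees arrival rate λ = 18.34/hr (tandem ⇒ throughput preserved).
W₁ = 1/(μ₁−λ) = 1/(56.76−18.34) = 0.02603 hr
W₂ = 1/(μ₂−λ) = 1/(43.19−18.34) = 0.04024 hr
W_total = W₁ + W₂ = 0.02603 + 0.04024 = 0.06627 hr

Final: 0.06627 hr


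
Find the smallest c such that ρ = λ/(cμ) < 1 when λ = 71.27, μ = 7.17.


Stability requires cμ > λ ⇔ c > λ/μ.
λ/μ = 71.27/7.17 = 9.9400
Minimum integer c = ⌊9.9400⌋ + 1 = 10
Check: 10·7.17 = 71.70 > 71.27, while 9·7.17 = 64.53 ≤ 71.27

Final: 10 servers


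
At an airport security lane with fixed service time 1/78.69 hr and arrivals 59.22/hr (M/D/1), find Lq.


ρ = 59.22/78.69 = 0.7526
M/D/1: Lq = ρ²/(2(1−ρ)) = 0.5664/(2·0.2474) = 1.14451

Final: 1.14451


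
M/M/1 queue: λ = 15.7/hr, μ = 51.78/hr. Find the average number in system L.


ρ = λ/μ = 15.7/51.78 = 0.3032
L = ρ/(1−ρ) = 0.3032/(1 − 0.3032) = 0.3032/0.6968 = 0.4351

Final: 0.4351


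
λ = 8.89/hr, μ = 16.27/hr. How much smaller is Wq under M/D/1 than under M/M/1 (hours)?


ρ = 8.89/16.27 = 0.5464
Wq(M/M/1) = ρ/(μ−λ) = 0.5464/7.38 = 0.07404 hr
Wq(M/D/1) = ρ/(2(μ−λ)) = 0.03702 hr
Savings = 0.07404 − 0.03702 = 0.03702 hr

Final: 0.03702 hr


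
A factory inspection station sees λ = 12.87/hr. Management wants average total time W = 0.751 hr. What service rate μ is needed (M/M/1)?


W = 1/(μ−λ) ⇒ μ − λ = 1/W = 1/0.751 = 1.3316
μ = λ + 1/W = 12.87 + 1.3316 = 14.2016 per hr

Final: 14.2016 /hr


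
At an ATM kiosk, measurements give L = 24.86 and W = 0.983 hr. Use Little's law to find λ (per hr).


λ = L/W = 24.86/0.983 = 25.2899 /hr

Final: 25.2899 /hr


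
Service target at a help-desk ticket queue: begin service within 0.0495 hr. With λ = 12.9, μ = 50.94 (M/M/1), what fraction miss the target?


ρ = 12.9/50.94 = 0.2532
P(Wq > t) = ρ·e^{−(μ−λ)t} = 0.2532·e^{−1.8830}
= 0.2532·0.152136 = 0.038527

Final: 0.038527


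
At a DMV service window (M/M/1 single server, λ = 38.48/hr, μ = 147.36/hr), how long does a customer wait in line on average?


ρ = 38.48/147.36 = 0.2611
Wq = ρ/(μ−λ) = 0.2611/(147.36 − 38.48) = 0.2611/108.88 = 0.002398 hr

Final: 0.002398 hr


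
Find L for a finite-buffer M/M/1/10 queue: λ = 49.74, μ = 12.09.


ρ = 49.74/12.09 = 4.1141
L = ρ[1 − (K+1)ρ^K + Kρ^(K+1)] / [(1−ρ)(1−ρ^(K+1))]
Numerator: 4.1141·(1 − 11·1389296.049321 + 10·5715763.895220) = 172281354.077523
Denominator: (-3.1141)·(-5715762.895220) = 17799708.271716
L = 172281354.077523/17799708.271716 = 9.6789

Final: 9.6789


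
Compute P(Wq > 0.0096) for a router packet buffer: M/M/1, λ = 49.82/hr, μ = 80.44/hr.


ρ = 49.82/80.44 = 0.6193
P(Wq > t) = ρ·e^{−(μ−λ)t} = 0.6193·e^{−0.2940}
= 0.6193·0.745312 = 0.461604

Final: 0.461604


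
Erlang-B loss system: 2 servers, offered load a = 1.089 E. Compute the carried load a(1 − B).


B(2,1.089) = 0.221092 (Erlang-B)
Carried load = a(1 − B) = 1.089·(1 − 0.221092) = 1.089·0.778908 = 0.8482 E

Final: 0.8482 Erlangs


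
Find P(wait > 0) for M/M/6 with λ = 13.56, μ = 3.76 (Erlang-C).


a = λ/μ = 3.6064; ρ = a/6 = 0.6011
P₀ = 0.025828 (from M/M/c formula)
C(c,a) = [a^c/(c!(1−ρ))]·P₀ = [2200.04249/(720·0.3989)]·0.025828
= 7.65941·0.025828 = 0.197825

Final: 0.197825


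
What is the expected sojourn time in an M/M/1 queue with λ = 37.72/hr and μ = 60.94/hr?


W = 1/(μ−λ) = 1/(60.94 − 37.72) = 1/23.22 = 0.04307 hr

Final: 0.04307 hr


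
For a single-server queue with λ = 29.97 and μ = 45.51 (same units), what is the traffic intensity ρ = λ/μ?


ρ = λ/μ = 29.97/45.51 = 0.6585

Final: 0.6585


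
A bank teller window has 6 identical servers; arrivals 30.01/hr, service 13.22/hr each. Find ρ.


ρ = λ/(cμ) = 30.01/(6·13.22) = 30.01/79.32 = 0.3783

Final: 0.3783


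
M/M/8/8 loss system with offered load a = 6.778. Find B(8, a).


B(c,a) = (a^c/c!) / Σ_{k=0}^{c} a^k/k!
a^8/8! = 110.482118
Σ terms (k=0..8): 1.00000 + 6.77800 + 22.97064 + 51.89834 + 87.94173 + 119.21381 + 134.67187 + 130.40085 + 110.48212 = 665.357360
B = 110.482118/665.357360 = 0.166049

Final: 0.166049


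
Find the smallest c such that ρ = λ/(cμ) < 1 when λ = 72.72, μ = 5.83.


Stability requires cμ > λ ⇔ c > λ/μ.
λ/μ = 72.72/5.83 = 12.4734
Minimum integer c = ⌊12.4734⌋ + 1 = 13
Check: 13·5.83 = 75.79 > 72.72, while 12·5.83 = 69.96 ≤ 72.72

Final: 13 servers


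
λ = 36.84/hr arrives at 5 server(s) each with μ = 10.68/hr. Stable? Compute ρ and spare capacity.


Total capacity cμ = 5·10.68 = 53.40/hr
ρ = λ/(cμ) = 36.84/53.40 = 0.6899
Stable ⇔ ρ < 1: YES
Spare capacity = cμ − λ = 53.40 − 36.84 = 16.56/hr

Final: ρ = 0.6899; stable; margin = 16.56/hr


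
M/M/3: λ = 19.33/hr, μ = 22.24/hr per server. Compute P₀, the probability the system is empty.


a = λ/μ = 19.33/22.24 = 0.8692; ρ = a/c = 0.2897
Σ_{k=0}^{2} a^k/k! (terms k=0..2) = 1.00000 + 0.86915 + 0.37771 = 2.24687
Tail: a^3/(3!(1−ρ)) = 0.65659/(6·0.7103) = 0.15407
P₀ = 1/(2.24687 + 0.15407) = 1/2.40094 = 0.416504

Final: 0.416504


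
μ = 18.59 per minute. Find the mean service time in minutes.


Mean service time = 1/μ = 1/18.59 minute = 0.05379 minute
In minutes: 0.05379 × 1 = 0.05379 min

Final: 0.05379 min


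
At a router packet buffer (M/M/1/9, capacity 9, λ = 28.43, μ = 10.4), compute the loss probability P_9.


ρ = λ/μ = 28.43/10.4 = 2.7337
P_K = (1−ρ)ρ^K/(1−ρ^(K+1)) = (-1.7337·8524.946919)/(1 − 23304.253934)
= -14779.307015/-23303.253934 = 0.634216

Final: 0.634216


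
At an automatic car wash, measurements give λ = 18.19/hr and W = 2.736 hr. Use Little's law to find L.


L = λW = 18.19·2.736 = 49.7678

Final: 49.7678


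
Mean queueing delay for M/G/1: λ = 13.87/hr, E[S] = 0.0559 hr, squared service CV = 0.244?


ρ = λ·E[S] = 13.87·0.0559 = 0.7753
E[S²] = E[S]²(1+C_s²) = 0.0559²·(1+0.244) = 0.003887
Wq = λ·E[S²]/(2(1−ρ)) = 13.87·0.003887/(2·0.2247) = 0.11999 hr

Final: 0.11999 hr


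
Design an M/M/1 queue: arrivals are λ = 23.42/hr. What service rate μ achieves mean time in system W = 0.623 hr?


W = 1/(μ−λ) ⇒ μ − λ = 1/W = 1/0.623 = 1.6051
μ = λ + 1/W = 23.42 + 1.6051 = 25.0251 per hr

Final: 25.0251 /hr


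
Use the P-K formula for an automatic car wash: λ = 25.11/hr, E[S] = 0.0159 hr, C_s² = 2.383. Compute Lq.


ρ = λ·E[S] = 25.11·0.0159 = 0.3992
Lq = ρ²(1+C_s²)/(2(1−ρ)) = 0.1594·(1+2.383)/(2·0.6008)
= 0.1594·3.3830/1.2015 = 0.44881

Final: 0.44881


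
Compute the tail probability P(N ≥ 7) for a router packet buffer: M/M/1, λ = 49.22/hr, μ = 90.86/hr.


ρ = 49.22/90.86 = 0.5417
P(N ≥ n) = ρ^n = 0.5417^7 = 0.013689

Final: 0.013689


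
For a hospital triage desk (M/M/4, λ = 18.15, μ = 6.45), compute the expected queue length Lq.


a = λ/μ = 2.8140; ρ = a/4 = 0.7035
P₀ = 0.049267
Lq = P₀·a^c·ρ / (c!·(1−ρ)²) = 0.049267·62.70002·0.7035/(24·0.08792)
= 1.02988

Final: 1.02988


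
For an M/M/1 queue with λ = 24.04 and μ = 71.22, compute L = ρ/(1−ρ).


ρ = λ/μ = 24.04/71.22 = 0.3375
L = ρ/(1−ρ) = 0.3375/(1 − 0.3375) = 0.3375/0.6625 = 0.5095

Final: 0.5095


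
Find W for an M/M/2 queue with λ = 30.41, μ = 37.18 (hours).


a = 0.8179; ρ = 0.4090; P₀ = 0.419490
Lq = P₀·a^c·ρ/(c!(1−ρ)²) = 0.16426
Wq = Lq/λ = 0.16426/30.41 = 0.005402 hr
W = Wq + 1/μ = 0.005402 + 0.02690 = 0.03230 hr

Final: 0.03230 hr


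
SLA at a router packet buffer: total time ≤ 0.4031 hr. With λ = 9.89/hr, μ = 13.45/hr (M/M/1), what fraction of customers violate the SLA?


W ~ Exponential(μ−λ) for M/M/1.
μ − λ = 13.45 − 9.89 = 3.5600
P(W > t) = e^{−(μ−λ)t} = e^{−1.4350} = 0.238107

Final: 0.238107


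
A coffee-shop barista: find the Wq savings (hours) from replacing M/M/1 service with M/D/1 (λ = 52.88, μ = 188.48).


ρ = 52.88/188.48 = 0.2806
Wq(M/M/1) = ρ/(μ−λ) = 0.2806/135.60 = 0.002069 hr
Wq(M/D/1) = ρ/(2(μ−λ)) = 0.001035 hr
Savings = 0.002069 − 0.001035 = 0.001035 hr

Final: 0.001035 hr


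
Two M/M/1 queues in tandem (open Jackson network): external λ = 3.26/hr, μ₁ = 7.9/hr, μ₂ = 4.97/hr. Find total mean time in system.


Each node sees arrival rate λ = 3.26/hr (tandem ⇒ throughput preserved).
W₁ = 1/(μ₁−λ) = 1/(7.9−3.26) = 0.21552 hr
W₂ = 1/(μ₂−λ) = 1/(4.97−3.26) = 0.58480 hr
W_total = W₁ + W₂ = 0.21552 + 0.58480 = 0.80031 hr

Final: 0.80031 hr


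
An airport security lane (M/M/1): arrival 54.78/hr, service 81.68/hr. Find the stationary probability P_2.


ρ = 54.78/81.68 = 0.6707
P_n = (1−ρ)·ρ^n = (1 − 0.6707)·0.6707^2 = 0.3293·0.449793 = 0.148132

Final: 0.148132


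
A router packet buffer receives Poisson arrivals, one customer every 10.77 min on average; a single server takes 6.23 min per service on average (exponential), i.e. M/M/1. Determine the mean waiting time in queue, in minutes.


λ = 60/10.77 = 5.5710 /hr
μ = 60/6.23 = 9.6308 /hr
ρ = λ/μ = 5.5710/9.6308 = 0.5785
Wq = ρ/(μ−λ) = 0.5785/(9.6308−5.5710) = 0.14248 hr
In minutes: 0.14248·60 = 8.549 min

Final: 8.549 min


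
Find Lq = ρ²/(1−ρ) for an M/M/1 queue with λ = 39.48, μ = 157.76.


ρ = 39.48/157.76 = 0.2503
Lq = ρ²/(1−ρ) = 0.06263/0.7497 = 0.08353

Final: 0.08353


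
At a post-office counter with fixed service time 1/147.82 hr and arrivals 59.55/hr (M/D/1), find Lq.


ρ = 59.55/147.82 = 0.4029
M/D/1: Lq = ρ²/(2(1−ρ)) = 0.1623/(2·0.5971) = 0.13589

Final: 0.13589


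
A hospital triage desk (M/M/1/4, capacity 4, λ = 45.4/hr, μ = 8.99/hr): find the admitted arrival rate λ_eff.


ρ = 5.0501; P_K = (1−ρ)ρ^4/(1−ρ^5) = 0.802227
λ_eff = λ(1 − P_K) = 45.4·(1 − 0.802227) = 45.4·0.197773 = 8.9789 /hr

Final: 8.9789 /hr


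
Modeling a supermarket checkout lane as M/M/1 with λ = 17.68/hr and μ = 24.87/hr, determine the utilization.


ρ = λ/μ = 17.68/24.87 = 0.7109

Final: 0.7109


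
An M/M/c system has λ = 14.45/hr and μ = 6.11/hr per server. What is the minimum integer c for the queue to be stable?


Stability requires cμ > λ ⇔ c > λ/μ.
λ/μ = 14.45/6.11 = 2.3650
Minimum integer c = ⌊2.3650⌋ + 1 = 3
Check: 3·6.11 = 18.33 > 14.45, while 2·6.11 = 12.22 ≤ 14.45

Final: 3 servers


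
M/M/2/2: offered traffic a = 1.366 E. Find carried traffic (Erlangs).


B(2,1.366) = 0.282808 (Erlang-B)
Carried load = a(1 − B) = 1.366·(1 − 0.282808) = 1.366·0.717192 = 0.9797 E

Final: 0.9797 Erlangs


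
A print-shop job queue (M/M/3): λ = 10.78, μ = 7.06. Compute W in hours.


a = 1.5269; ρ = 0.5090; P₀ = 0.204041
Lq = P₀·a^c·ρ/(c!(1−ρ)²) = 0.25556
Wq = Lq/λ = 0.25556/10.78 = 0.02371 hr
W = Wq + 1/μ = 0.02371 + 0.14164 = 0.16535 hr

Final: 0.16535 hr


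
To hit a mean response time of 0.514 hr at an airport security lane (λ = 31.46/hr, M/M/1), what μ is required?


W = 1/(μ−λ) ⇒ μ − λ = 1/W = 1/0.514 = 1.9455
μ = λ + 1/W = 31.46 + 1.9455 = 33.4055 per hr

Final: 33.4055 /hr


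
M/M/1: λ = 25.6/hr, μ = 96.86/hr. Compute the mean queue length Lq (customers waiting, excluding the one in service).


ρ = 25.6/96.86 = 0.2643
Lq = ρ²/(1−ρ) = 0.06985/0.7357 = 0.09495

Final: 0.09495


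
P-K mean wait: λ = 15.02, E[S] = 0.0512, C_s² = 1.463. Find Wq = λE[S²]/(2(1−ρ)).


ρ = λ·E[S] = 15.02·0.0512 = 0.7690
E[S²] = E[S]²(1+C_s²) = 0.0512²·(1+1.463) = 0.006457
Wq = λ·E[S²]/(2(1−ρ)) = 15.02·0.006457/(2·0.2310) = 0.20993 hr

Final: 0.20993 hr


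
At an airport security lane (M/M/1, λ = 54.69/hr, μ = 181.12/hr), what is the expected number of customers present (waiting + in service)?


ρ = λ/μ = 54.69/181.12 = 0.3020
L = ρ/(1−ρ) = 0.3020/(1 − 0.3020) = 0.3020/0.6980 = 0.4326

Final: 0.4326


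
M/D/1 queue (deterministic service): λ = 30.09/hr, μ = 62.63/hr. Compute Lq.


ρ = 30.09/62.63 = 0.4804
M/D/1: Lq = ρ²/(2(1−ρ)) = 0.2308/(2·0.5196) = 0.22213

Final: 0.22213


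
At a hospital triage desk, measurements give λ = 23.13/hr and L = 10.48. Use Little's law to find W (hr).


W = L/λ = 10.48/23.13 = 0.4531 hr

Final: 0.4531 hr


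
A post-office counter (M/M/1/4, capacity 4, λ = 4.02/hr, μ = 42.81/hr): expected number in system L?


ρ = 4.02/42.81 = 0.09390
L = ρ[1 − (K+1)ρ^K + Kρ^(K+1)] / [(1−ρ)(1−ρ^(K+1))]
Numerator: 0.09390·(1 − 5·0.00007775 + 4·0.000007301) = 0.093870
Denominator: (0.9061)·(0.999993) = 0.906090
L = 0.093870/0.906090 = 0.1036

Final: 0.1036


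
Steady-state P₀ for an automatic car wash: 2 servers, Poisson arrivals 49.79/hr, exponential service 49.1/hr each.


a = λ/μ = 49.79/49.1 = 1.0141; ρ = a/c = 0.5070
Σ_{k=0}^{1} a^k/k! (terms k=0..1) = 1.00000 + 1.01405 = 2.01405
Tail: a^2/(2!(1−ρ)) = 1.02830/(2·0.4930) = 1.04296
P₀ = 1/(2.01405 + 1.04296) = 1/3.05701 = 0.327117

Final: 0.327117


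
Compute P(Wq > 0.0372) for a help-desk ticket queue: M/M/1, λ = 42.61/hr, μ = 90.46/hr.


ρ = 42.61/90.46 = 0.4710
P(Wq > t) = ρ·e^{−(μ−λ)t} = 0.4710·e^{−1.7800}
= 0.4710·0.168635 = 0.079433

Final: 0.079433


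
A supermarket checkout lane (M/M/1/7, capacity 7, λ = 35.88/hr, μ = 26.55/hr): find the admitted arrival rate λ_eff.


ρ = 1.3514; P_K = (1−ρ)ρ^7/(1−ρ^8) = 0.285716
λ_eff = λ(1 − P_K) = 35.88·(1 − 0.285716) = 35.88·0.714284 = 25.6285 /hr

Final: 25.6285 /hr


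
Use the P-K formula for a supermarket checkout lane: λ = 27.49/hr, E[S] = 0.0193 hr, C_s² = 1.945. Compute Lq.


ρ = λ·E[S] = 27.49·0.0193 = 0.5306
Lq = ρ²(1+C_s²)/(2(1−ρ)) = 0.2815·(1+1.945)/(2·0.4694)
= 0.2815·2.9450/0.9389 = 0.88295

Final: 0.88295


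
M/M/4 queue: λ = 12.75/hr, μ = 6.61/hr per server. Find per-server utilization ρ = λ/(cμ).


ρ = λ/(cμ) = 12.75/(4·6.61) = 12.75/26.44 = 0.4822

Final: 0.4822


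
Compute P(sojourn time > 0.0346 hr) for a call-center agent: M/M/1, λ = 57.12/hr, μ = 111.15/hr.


W ~ Exponential(μ−λ) for M/M/1.
μ − λ = 111.15 − 57.12 = 54.0300
P(W > t) = e^{−(μ−λ)t} = e^{−1.8694} = 0.154210

Final: 0.154210


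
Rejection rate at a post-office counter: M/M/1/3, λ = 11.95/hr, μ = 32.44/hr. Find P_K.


ρ = λ/μ = 11.95/32.44 = 0.3684
P_K = (1−ρ)ρ^K/(1−ρ^(K+1)) = (0.6316·0.049987)/(1 − 0.018414)
= 0.031573/0.981586 = 0.032166

Final: 0.032166


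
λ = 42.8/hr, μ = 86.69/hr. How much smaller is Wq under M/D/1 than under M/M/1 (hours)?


ρ = 42.8/86.69 = 0.4937
Wq(M/M/1) = ρ/(μ−λ) = 0.4937/43.89 = 0.01125 hr
Wq(M/D/1) = ρ/(2(μ−λ)) = 0.005624 hr
Savings = 0.01125 − 0.005624 = 0.005624 hr

Final: 0.005624 hr


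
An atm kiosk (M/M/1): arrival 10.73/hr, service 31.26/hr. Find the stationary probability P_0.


ρ = 10.73/31.26 = 0.3433
P_n = (1−ρ)·ρ^n = (1 − 0.3433)·0.3433^0 = 0.6567·1.000000 = 0.656750

Final: 0.656750


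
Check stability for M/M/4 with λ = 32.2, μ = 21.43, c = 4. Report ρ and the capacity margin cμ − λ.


Total capacity cμ = 4·21.43 = 85.72/hr
ρ = λ/(cμ) = 32.2/85.72 = 0.3756
Stable ⇔ ρ < 1: YES
Spare capacity = cμ − λ = 85.72 − 32.2 = 53.52/hr

Final: ρ = 0.3756; stable; margin = 53.52/hr


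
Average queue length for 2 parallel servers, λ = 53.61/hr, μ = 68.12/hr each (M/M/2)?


a = λ/μ = 0.7870; ρ = a/2 = 0.3935
P₀ = 0.435238
Lq = P₀·a^c·ρ / (c!·(1−ρ)²) = 0.435238·0.61936·0.3935/(2·0.36785)
= 0.14418

Final: 0.14418


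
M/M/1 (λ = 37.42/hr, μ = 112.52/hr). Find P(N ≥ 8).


ρ = 37.42/112.52 = 0.3326
P(N ≥ n) = ρ^n = 0.3326^8 = 0.0001496

Final: 0.0001496


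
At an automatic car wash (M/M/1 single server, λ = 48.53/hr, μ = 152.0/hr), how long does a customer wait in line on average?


ρ = 48.53/152.0 = 0.3193
Wq = ρ/(μ−λ) = 0.3193/(152.0 − 48.53) = 0.3193/103.47 = 0.003086 hr

Final: 0.003086 hr


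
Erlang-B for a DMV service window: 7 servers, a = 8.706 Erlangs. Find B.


B(c,a) = (a^c/c!) / Σ_{k=0}^{c} a^k/k!
a^7/7! = 752.142455
Σ terms (k=0..7): 1.00000 + 8.70600 + 37.89722 + 109.97773 + 239.36652 + 416.78499 + 604.75502 + 752.14245 = 2170.629928
B = 752.142455/2170.629928 = 0.346509

Final: 0.346509


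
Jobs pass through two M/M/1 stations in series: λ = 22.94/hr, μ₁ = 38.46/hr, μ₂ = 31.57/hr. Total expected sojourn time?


Each node sees arrival rate λ = 22.94/hr (tandem ⇒ throughput preserved).
W₁ = 1/(μ₁−λ) = 1/(38.46−22.94) = 0.06443 hr
W₂ = 1/(μ₂−λ) = 1/(31.57−22.94) = 0.11587 hr
W_total = W₁ + W₂ = 0.06443 + 0.11587 = 0.18031 hr

Final: 0.18031 hr


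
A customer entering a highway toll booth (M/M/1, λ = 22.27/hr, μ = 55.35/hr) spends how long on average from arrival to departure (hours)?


W = 1/(μ−λ) = 1/(55.35 − 22.27) = 1/33.08 = 0.03023 hr

Final: 0.03023 hr


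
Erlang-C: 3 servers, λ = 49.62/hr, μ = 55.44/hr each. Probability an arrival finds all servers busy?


a = λ/μ = 0.8950; ρ = a/3 = 0.2983
P₀ = 0.405539 (from M/M/c formula)
C(c,a) = [a^c/(c!(1−ρ))]·P₀ = [0.71697/(6·0.7017)]·0.405539
= 0.17030·0.405539 = 0.069065

Final: 0.069065


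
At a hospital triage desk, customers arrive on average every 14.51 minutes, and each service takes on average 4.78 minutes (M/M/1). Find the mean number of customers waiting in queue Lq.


λ = 60/14.51 = 4.1351 /hr
μ = 60/4.78 = 12.5523 /hr
ρ = λ/μ = 4.1351/12.5523 = 0.3294
Lq = ρ²/(1−ρ) = 0.1085/0.6706 = 0.1618

Final: 0.1618


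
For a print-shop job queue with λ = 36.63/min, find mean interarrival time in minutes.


Mean interarrival time = 1/λ = 1/36.63 minute = 0.02730 minute
In minutes: 0.02730 × 1 = 0.02730 min

Final: 0.02730 min


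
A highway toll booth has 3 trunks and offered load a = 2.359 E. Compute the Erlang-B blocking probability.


B(c,a) = (a^c/c!) / Σ_{k=0}^{c} a^k/k!
a^3/3! = 2.187926
Σ terms (k=0..3): 1.00000 + 2.35900 + 2.78244 + 2.18793 = 8.329366
B = 2.187926/8.329366 = 0.262676

Final: 0.262676


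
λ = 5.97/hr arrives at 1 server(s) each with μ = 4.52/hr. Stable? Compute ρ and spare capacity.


Total capacity cμ = 1·4.52 = 4.52/hr
ρ = λ/(cμ) = 5.97/4.52 = 1.3208
Stable ⇔ ρ < 1: NO
Spare capacity = cμ − λ = 4.52 − 5.97 = -1.45/hr

Final: ρ = 1.3208; unstable; margin = -1.45/hr


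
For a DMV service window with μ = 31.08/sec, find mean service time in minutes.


Mean service time = 1/μ = 1/31.08 second = 0.03218 second
In minutes: 0.03218 × 0.0166667 = 0.0005363 min

Final: 0.0005363 min


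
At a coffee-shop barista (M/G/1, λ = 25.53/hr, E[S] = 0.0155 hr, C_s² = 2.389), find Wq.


ρ = λ·E[S] = 25.53·0.0155 = 0.3957
E[S²] = E[S]²(1+C_s²) = 0.0155²·(1+2.389) = 0.0008142
Wq = λ·E[S²]/(2(1−ρ)) = 25.53·0.0008142/(2·0.6043) = 0.01720 hr

Final: 0.01720 hr


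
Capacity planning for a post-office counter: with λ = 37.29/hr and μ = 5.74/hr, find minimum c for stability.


Stability requires cμ > λ ⇔ c > λ/μ.
λ/μ = 37.29/5.74 = 6.4965
Minimum integer c = ⌊6.4965⌋ + 1 = 7
Check: 7·5.74 = 40.18 > 37.29, while 6·5.74 = 34.44 ≤ 37.29

Final: 7 servers


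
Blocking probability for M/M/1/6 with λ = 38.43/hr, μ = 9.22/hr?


ρ = λ/μ = 38.43/9.22 = 4.1681
P_K = (1−ρ)ρ^K/(1−ρ^(K+1)) = (-3.1681·5243.687242)/(1 − 21856.279905)
= -16612.592662/-21855.279905 = 0.760118

Final: 0.760118


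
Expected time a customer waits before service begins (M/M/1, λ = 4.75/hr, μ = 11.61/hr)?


ρ = 4.75/11.61 = 0.4091
Wq = ρ/(μ−λ) = 0.4091/(11.61 − 4.75) = 0.4091/6.86 = 0.05964 hr

Final: 0.05964 hr


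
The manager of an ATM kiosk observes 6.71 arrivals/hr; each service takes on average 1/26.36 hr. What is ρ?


ρ = λ/μ = 6.71/26.36 = 0.2546

Final: 0.2546


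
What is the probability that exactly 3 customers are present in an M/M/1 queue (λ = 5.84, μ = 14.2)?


ρ = 5.84/14.2 = 0.4113
P_n = (1−ρ)·ρ^n = (1 − 0.4113)·0.4113^3 = 0.5887·0.069562 = 0.040954

Final: 0.040954


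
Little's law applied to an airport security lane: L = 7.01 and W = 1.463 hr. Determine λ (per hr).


λ = L/W = 7.01/1.463 = 4.7915 /hr

Final: 4.7915 /hr


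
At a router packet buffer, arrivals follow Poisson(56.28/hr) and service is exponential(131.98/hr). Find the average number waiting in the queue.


ρ = 56.28/131.98 = 0.4264
Lq = ρ²/(1−ρ) = 0.1818/0.5736 = 0.3170

Final: 0.3170


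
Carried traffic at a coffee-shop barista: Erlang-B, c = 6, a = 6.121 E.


B(6,6.121) = 0.273363 (Erlang-B)
Carried load = a(1 − B) = 6.121·(1 − 0.273363) = 6.121·0.726637 = 4.4477 E

Final: 4.4477 Erlangs


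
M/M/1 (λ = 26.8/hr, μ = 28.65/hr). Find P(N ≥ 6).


ρ = 26.8/28.65 = 0.9354
P(N ≥ n) = ρ^n = 0.9354^6 = 0.669979

Final: 0.669979


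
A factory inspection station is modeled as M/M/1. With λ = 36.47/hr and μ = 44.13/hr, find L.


ρ = λ/μ = 36.47/44.13 = 0.8264
L = ρ/(1−ρ) = 0.8264/(1 − 0.8264) = 0.8264/0.1736 = 4.7611

Final: 4.7611


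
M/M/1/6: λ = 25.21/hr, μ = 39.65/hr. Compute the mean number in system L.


ρ = 25.21/39.65 = 0.6358
L = ρ[1 − (K+1)ρ^K + Kρ^(K+1)] / [(1−ρ)(1−ρ^(K+1))]
Numerator: 0.6358·(1 − 7·0.066066 + 6·0.042006) = 0.502020
Denominator: (0.3642)·(0.957994) = 0.348889
L = 0.502020/0.348889 = 1.4389

Final: 1.4389


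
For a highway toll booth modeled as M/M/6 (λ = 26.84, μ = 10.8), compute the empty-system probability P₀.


a = λ/μ = 26.84/10.8 = 2.4852; ρ = a/c = 0.4142
Σ_{k=0}^{5} a^k/k! (terms k=0..5) = 1.00000 + 2.48519 + 3.08807 + 2.55814 + 1.58937 + 0.78997 = 11.51074
Tail: a^6/(6!(1−ρ)) = 235.58766/(720·0.5858) = 0.55856
P₀ = 1/(11.51074 + 0.55856) = 1/12.06930 = 0.082855

Final: 0.082855


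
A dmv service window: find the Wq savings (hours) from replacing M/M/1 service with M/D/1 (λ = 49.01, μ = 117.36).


ρ = 49.01/117.36 = 0.4176
Wq(M/M/1) = ρ/(μ−λ) = 0.4176/68.35 = 0.006110 hr
Wq(M/D/1) = ρ/(2(μ−λ)) = 0.003055 hr
Savings = 0.006110 − 0.003055 = 0.003055 hr

Final: 0.003055 hr


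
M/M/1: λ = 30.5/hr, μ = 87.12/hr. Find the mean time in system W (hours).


W = 1/(μ−λ) = 1/(87.12 − 30.5) = 1/56.62 = 0.01766 hr

Final: 0.01766 hr


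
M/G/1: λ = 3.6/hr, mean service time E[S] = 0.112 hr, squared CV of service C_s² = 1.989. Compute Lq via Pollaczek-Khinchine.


ρ = λ·E[S] = 3.6·0.112 = 0.4032
Lq = ρ²(1+C_s²)/(2(1−ρ)) = 0.1626·(1+1.989)/(2·0.5968)
= 0.1626·2.9890/1.1936 = 0.40711

Final: 0.40711


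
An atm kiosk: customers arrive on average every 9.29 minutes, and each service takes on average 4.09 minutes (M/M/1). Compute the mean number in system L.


λ = 60/9.29 = 6.4586 /hr
μ = 60/4.09 = 14.6699 /hr
ρ = λ/μ = 6.4586/14.6699 = 0.4403
L = ρ/(1−ρ) = 0.4403/0.5597 = 0.7865

Final: 0.7865


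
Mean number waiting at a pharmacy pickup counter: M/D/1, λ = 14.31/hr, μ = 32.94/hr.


ρ = 14.31/32.94 = 0.4344
M/D/1: Lq = ρ²/(2(1−ρ)) = 0.1887/(2·0.5656) = 0.16684

Final: 0.16684


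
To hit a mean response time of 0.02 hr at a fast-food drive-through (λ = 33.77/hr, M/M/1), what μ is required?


W = 1/(μ−λ) ⇒ μ − λ = 1/W = 1/0.02 = 50.0000
μ = λ + 1/W = 33.77 + 50.0000 = 83.7700 per hr

Final: 83.7700 /hr


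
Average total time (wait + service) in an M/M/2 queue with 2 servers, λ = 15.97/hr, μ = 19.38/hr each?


a = 0.8240; ρ = 0.4120; P₀ = 0.416408
Lq = P₀·a^c·ρ/(c!(1−ρ)²) = 0.16850
Wq = Lq/λ = 0.16850/15.97 = 0.01055 hr
W = Wq + 1/μ = 0.01055 + 0.05160 = 0.06215 hr

Final: 0.06215 hr


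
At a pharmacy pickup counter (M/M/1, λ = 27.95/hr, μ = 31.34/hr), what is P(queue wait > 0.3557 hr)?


ρ = 27.95/31.34 = 0.8918
P(Wq > t) = ρ·e^{−(μ−λ)t} = 0.8918·e^{−1.2058}
= 0.8918·0.299445 = 0.267055

Final: 0.267055


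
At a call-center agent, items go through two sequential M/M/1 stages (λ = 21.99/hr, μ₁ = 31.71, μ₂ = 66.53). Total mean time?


Each node sees arrival rate λ = 21.99/hr (tandem ⇒ throughput preserved).
W₁ = 1/(μ₁−λ) = 1/(31.71−21.99) = 0.10288 hr
W₂ = 1/(μ₂−λ) = 1/(66.53−21.99) = 0.02245 hr
W_total = W₁ + W₂ = 0.10288 + 0.02245 = 0.12533 hr

Final: 0.12533 hr


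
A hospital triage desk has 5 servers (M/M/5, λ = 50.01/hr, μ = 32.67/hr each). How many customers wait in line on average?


a = λ/μ = 1.5308; ρ = a/5 = 0.3062
P₀ = 0.215986
Lq = P₀·a^c·ρ / (c!·(1−ρ)²) = 0.215986·8.40502·0.3062/(120·0.48142)
= 0.009620

Final: 0.009620


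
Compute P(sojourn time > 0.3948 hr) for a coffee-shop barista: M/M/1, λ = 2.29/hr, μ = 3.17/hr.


W ~ Exponential(μ−λ) for M/M/1.
μ − λ = 3.17 − 2.29 = 0.8800
P(W > t) = e^{−(μ−λ)t} = e^{−0.3474} = 0.706506

Final: 0.706506


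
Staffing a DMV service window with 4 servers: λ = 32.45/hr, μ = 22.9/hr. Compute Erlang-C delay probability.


a = λ/μ = 1.4170; ρ = a/4 = 0.3543
P₀ = 0.240650 (from M/M/c formula)
C(c,a) = [a^c/(c!(1−ρ))]·P₀ = [4.03197/(24·0.6457)]·0.240650
= 0.26016·0.240650 = 0.062608

Final: 0.062608


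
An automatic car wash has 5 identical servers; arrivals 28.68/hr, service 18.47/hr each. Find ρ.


ρ = λ/(cμ) = 28.68/(5·18.47) = 28.68/92.35 = 0.3106

Final: 0.3106


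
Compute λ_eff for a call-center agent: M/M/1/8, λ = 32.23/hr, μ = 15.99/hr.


ρ = 2.0156; P_K = (1−ρ)ρ^8/(1−ρ^9) = 0.504798
λ_eff = λ(1 − P_K) = 32.23·(1 − 0.504798) = 32.23·0.495202 = 15.9604 /hr

Final: 15.9604 /hr


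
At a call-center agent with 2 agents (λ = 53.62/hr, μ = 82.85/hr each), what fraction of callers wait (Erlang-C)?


a = λ/μ = 0.6472; ρ = a/2 = 0.3236
P₀ = 0.511034 (from M/M/c formula)
C(c,a) = [a^c/(c!(1−ρ))]·P₀ = [0.41886/(2·0.6764)]·0.511034
= 0.30962·0.511034 = 0.158228

Final: 0.158228


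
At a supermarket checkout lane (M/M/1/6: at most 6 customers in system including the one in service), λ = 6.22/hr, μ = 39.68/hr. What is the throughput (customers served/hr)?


ρ = 0.1568; P_K = (1−ρ)ρ^6/(1−ρ^7) = 0.00001251
λ_eff = λ(1 − P_K) = 6.22·(1 − 0.00001251) = 6.22·0.999987 = 6.2199 /hr

Final: 6.2199 /hr


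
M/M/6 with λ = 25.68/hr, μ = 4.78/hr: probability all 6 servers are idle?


a = λ/μ = 25.68/4.78 = 5.3724; ρ = a/c = 0.8954
Σ_{k=0}^{5} a^k/k! (terms k=0..5) = 1.00000 + 5.37238 + 14.43126 + 25.84343 + 34.71021 + 37.29532 = 118.65261
Tail: a^6/(6!(1−ρ)) = 24043.77951/(720·0.1046) = 319.24796
P₀ = 1/(118.65261 + 319.24796) = 1/437.90057 = 0.002284

Final: 0.002284


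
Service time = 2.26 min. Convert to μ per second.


μ = 1/(service time) in consistent units.
1 second = 0.0166667 min, so μ = 0.0166667/2.26 = 0.007375 per second

Final: 0.007375 /sec


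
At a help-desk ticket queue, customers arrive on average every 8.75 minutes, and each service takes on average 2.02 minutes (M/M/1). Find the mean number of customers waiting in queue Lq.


λ = 60/8.75 = 6.8571 /hr
μ = 60/2.02 = 29.7030 /hr
ρ = λ/μ = 6.8571/29.7030 = 0.2309
Lq = ρ²/(1−ρ) = 0.05330/0.7691 = 0.06929

Final: 0.06929


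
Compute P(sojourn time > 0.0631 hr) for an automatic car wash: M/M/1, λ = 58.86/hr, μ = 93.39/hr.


W ~ Exponential(μ−λ) for M/M/1.
μ − λ = 93.39 − 58.86 = 34.5300
P(W > t) = e^{−(μ−λ)t} = e^{−2.1788} = 0.113172

Final: 0.113172


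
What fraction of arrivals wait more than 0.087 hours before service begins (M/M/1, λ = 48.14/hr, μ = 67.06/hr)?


ρ = 48.14/67.06 = 0.7179
P(Wq > t) = ρ·e^{−(μ−λ)t} = 0.7179·e^{−1.6460}
= 0.7179·0.192812 = 0.138413

Final: 0.138413


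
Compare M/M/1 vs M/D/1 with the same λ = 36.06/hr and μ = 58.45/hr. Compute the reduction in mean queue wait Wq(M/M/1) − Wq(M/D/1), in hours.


ρ = 36.06/58.45 = 0.6169
Wq(M/M/1) = ρ/(μ−λ) = 0.6169/22.39 = 0.02755 hr
Wq(M/D/1) = ρ/(2(μ−λ)) = 0.01378 hr
Savings = 0.02755 − 0.01378 = 0.01378 hr

Final: 0.01378 hr


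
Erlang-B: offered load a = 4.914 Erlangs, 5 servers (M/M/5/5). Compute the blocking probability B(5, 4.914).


B(c,a) = (a^c/c!) / Σ_{k=0}^{c} a^k/k!
a^5/5! = 23.877811
Σ terms (k=0..5): 1.00000 + 4.91400 + 12.07370 + 19.77672 + 24.29570 + 23.87781 = 85.937924
B = 23.877811/85.937924 = 0.277850

Final: 0.277850


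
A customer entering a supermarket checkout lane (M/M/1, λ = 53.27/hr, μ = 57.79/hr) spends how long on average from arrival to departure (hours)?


W = 1/(μ−λ) = 1/(57.79 − 53.27) = 1/4.52 = 0.2212 hr

Final: 0.2212 hr


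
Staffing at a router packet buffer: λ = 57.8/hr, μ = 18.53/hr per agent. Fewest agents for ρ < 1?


Stability requires cμ > λ ⇔ c > λ/μ.
λ/μ = 57.8/18.53 = 3.1193
Minimum integer c = ⌊3.1193⌋ + 1 = 4
Check: 4·18.53 = 74.12 > 57.8, while 3·18.53 = 55.59 ≤ 57.8

Final: 4 servers


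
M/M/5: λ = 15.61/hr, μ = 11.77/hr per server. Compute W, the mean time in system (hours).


a = 1.3263; ρ = 0.2653; P₀ = 0.265253
Lq = P₀·a^c·ρ/(c!(1−ρ)²) = 0.004456
Wq = Lq/λ = 0.004456/15.61 = 0.0002855 hr
W = Wq + 1/μ = 0.0002855 + 0.08496 = 0.08525 hr

Final: 0.08525 hr
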